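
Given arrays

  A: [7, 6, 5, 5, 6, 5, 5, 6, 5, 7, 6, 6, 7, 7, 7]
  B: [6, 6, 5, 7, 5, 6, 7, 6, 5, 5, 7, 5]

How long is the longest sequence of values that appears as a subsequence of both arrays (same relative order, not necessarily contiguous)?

8

Match 6 at A[2]=B[1] → 6 at A[5]=B[2] → 5 at A[6]=B[3] → 5 at A[7]=B[5] → 6 at A[8]=B[6] → 7 at A[10]=B[7] → 6 at A[11]=B[8] → 7 at A[13]=B[11] — 8 values in the same relative order in both. dp[15][12] = 8 confirms this is the maximum.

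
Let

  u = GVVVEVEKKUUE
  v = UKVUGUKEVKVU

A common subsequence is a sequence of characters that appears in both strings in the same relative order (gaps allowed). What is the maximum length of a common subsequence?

5

Match G at u[1]=v[5] → E at u[5]=v[8] → V at u[6]=v[9] → K at u[8]=v[10] → U at u[11]=v[12] — 5 characters in the same relative order in both, and the DP table's final entry dp[12][12] is also 5, so no common subsequence is longer.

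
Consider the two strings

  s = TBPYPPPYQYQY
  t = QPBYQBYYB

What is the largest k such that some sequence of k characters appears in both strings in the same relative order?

One common subsequence of length 5: B at s[2]=t[3]; then Y at s[8]=t[4]; then Q at s[9]=t[5]; then Y at s[10]=t[7]; then Y at s[12]=t[8], and the DP table's final entry dp[12][9] is also 5, so no common subsequence is longer.

5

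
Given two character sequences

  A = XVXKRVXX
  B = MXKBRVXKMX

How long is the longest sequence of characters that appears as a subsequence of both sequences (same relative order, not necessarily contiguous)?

6

Let dp[i][j] be the LCS length of the first i characters of A and the first j characters of B. dp[i][j] = dp[i-1][j-1]+1 when the i-th and j-th characters match, else max(dp[i-1][j], dp[i][j-1]).
    ·  M  X  K  B  R  V  X  K  M  X
 ·  0  0  0  0  0  0  0  0  0  0  0
 X  0  0  1  1  1  1  1  1  1  1  1
 V  0  0  1  1  1  1  2  2  2  2  2
 X  0  0  1  1  1  1  2  3  3  3  3
 K  0  0  1  2  2  2  2  3  4  4  4
 R  0  0  1  2  2  3  3  3  4  4  4
 V  0  0  1  2  2  3  4  4  4  4  4
 X  0  0  1  2  2  3  4  5  5  5  5
 X  0  0  1  2  2  3  4  5  5  5  6
dp[8][10] = 6. One LCS (by backtracking along matches): XKRVXX.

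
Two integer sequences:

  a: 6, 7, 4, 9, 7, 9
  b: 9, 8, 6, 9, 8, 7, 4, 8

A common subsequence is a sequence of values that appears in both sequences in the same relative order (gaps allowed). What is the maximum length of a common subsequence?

Let dp[i][j] be the LCS length of the first i values of a and the first j values of b. dp[i][j] = dp[i-1][j-1]+1 when the i-th and j-th values match, else max(dp[i-1][j], dp[i][j-1]).
    ·  9  8  6  9  8  7  4  8
 ·  0  0  0  0  0  0  0  0  0
 6  0  0  0  1  1  1  1  1  1
 7  0  0  0  1  1  1  2  2  2
 4  0  0  0  1  1  1  2  3  3
 9  0  1  1  1  2  2  2  3  3
 7  0  1  1  1  2  2  3  3  3
 9  0  1  1  1  2  2  3  3  3
dp[6][8] = 3. One LCS (by backtracking along matches): 6, 7, 4.

3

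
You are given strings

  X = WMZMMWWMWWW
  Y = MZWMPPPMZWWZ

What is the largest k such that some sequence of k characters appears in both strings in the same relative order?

Let dp[i][j] be the LCS length of the first i characters of X and the first j characters of Y. dp[i][j] = dp[i-1][j-1]+1 when the i-th and j-th characters match, else max(dp[i-1][j], dp[i][j-1]).
    ·  M  Z  W  M  P  P  P  M  Z  W  W  Z
 ·  0  0  0  0  0  0  0  0  0  0  0  0  0
 W  0  0  0  1  1  1  1  1  1  1  1  1  1
 M  0  1  1  1  2  2  2  2  2  2  2  2  2
 Z  0  1  2  2  2  2  2  2  2  3  3  3  3
 M  0  1  2  2  3  3  3  3  3  3  3  3  3
 M  0  1  2  2  3  3  3  3  4  4  4  4  4
 W  0  1  2  3  3  3  3  3  4  4  5  5  5
 W  0  1  2  3  3  3  3  3  4  4  5  6  6
 M  0  1  2  3  4  4  4  4  4  4  5  6  6
 W  0  1  2  3  4  4  4  4  4  4  5  6  6
 W  0  1  2  3  4  4  4  4  4  4  5  6  6
 W  0  1  2  3  4  4  4  4  4  4  5  6  6
dp[11][12] = 6. One LCS (by backtracking along matches): MZMMWW.

6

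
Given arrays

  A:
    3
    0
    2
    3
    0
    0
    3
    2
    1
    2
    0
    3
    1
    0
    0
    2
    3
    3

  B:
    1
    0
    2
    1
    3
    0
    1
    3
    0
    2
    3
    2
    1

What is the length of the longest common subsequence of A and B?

9

One common subsequence of length 9: 0 at A[2]=B[2] → 2 at A[3]=B[3] → 3 at A[4]=B[5] → 0 at A[6]=B[6] → 1 at A[9]=B[7] → 3 at A[12]=B[8] → 0 at A[15]=B[9] → 2 at A[16]=B[10] → 3 at A[17]=B[11], and the DP table's final entry dp[18][13] is also 9, so no common subsequence is longer.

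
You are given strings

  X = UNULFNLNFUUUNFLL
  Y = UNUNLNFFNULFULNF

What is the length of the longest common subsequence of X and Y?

11

Match U [1,1], then N [2,2], then U [3,3], then L [4,5], then F [5,8], then N [6,9], then L [7,11], then F [9,12], then U [10,13], then N [13,15], then F [14,16] — 11 characters in the same relative order in both. The LCS DP gives dp[16][16] = 11, so this is optimal.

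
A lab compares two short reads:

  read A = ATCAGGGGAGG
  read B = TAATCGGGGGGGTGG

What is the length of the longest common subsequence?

Match A [1,3]; then T [2,4]; then C [3,5]; then G [5,9]; then G [6,10]; then G [7,11]; then G [8,12]; then G [10,14]; then G [11,15] — 9 bases in the same relative order in both. Since dp[11][15] = 9, nothing longer is possible.

9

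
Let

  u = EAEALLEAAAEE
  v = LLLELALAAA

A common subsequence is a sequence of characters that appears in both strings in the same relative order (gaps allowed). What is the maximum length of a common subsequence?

6

One common subsequence of length 6: E (u #1, v #4), then A (u #4, v #6), then L (u #6, v #7), then A (u #8, v #8), then A (u #9, v #9), then A (u #10, v #10). dp[12][10] = 6 confirms this is the maximum.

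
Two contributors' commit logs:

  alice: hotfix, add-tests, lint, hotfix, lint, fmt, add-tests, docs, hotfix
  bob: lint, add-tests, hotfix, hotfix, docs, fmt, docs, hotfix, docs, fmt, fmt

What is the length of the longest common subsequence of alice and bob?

5

Taking hotfix (alice #1, bob #3) → hotfix (alice #4, bob #4) → fmt (alice #6, bob #6) → docs (alice #8, bob #7) → hotfix (alice #9, bob #8) gives a common subsequence of length 5. dp[9][11] = 5 confirms this is the maximum.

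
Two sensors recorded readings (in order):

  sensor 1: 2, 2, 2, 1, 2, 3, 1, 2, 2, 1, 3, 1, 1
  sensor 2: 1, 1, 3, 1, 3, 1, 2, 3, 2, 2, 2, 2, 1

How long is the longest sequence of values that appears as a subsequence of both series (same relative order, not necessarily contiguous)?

6

Match 2 [1,7], then 2 [3,9], then 2 [5,10], then 2 [8,11], then 2 [9,12], then 1 [13,13] — 6 values in the same relative order in both. Since dp[13][13] = 6, nothing longer is possible.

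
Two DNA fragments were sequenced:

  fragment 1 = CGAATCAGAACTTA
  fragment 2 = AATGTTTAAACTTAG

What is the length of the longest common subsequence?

One common subsequence of length 10: A [3,1]; then A [4,2]; then T [5,7]; then A [7,8]; then A [9,9]; then A [10,10]; then C [11,11]; then T [12,12]; then T [13,13]; then A [14,14]. The LCS DP gives dp[14][15] = 10, so this is optimal.

10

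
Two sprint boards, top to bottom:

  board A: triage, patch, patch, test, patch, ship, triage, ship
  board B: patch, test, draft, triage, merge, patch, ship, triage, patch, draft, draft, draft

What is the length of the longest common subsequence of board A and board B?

One common subsequence of length 5: patch at board A[3]=board B[1] → test at board A[4]=board B[2] → patch at board A[5]=board B[6] → ship at board A[6]=board B[7] → triage at board A[7]=board B[8]. The LCS DP gives dp[8][12] = 5, so this is optimal.

5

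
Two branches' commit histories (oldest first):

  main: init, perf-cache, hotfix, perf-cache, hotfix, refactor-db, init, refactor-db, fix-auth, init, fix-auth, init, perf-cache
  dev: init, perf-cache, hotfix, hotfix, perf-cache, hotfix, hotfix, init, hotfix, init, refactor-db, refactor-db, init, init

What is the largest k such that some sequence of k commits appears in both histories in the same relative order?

9

Taking init at main[1]=dev[1] → perf-cache at main[2]=dev[2] → hotfix at main[3]=dev[4] → perf-cache at main[4]=dev[5] → hotfix at main[5]=dev[9] → refactor-db at main[6]=dev[11] → refactor-db at main[8]=dev[12] → init at main[10]=dev[13] → init at main[12]=dev[14] gives a common subsequence of length 9. Since dp[13][14] = 9, nothing longer is possible.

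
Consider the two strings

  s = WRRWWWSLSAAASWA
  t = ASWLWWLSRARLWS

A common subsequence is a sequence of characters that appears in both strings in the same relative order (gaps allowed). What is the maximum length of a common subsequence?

7

Taking W [1,3], W [5,5], W [6,6], L [8,7], S [9,8], A [10,10], S [13,14] gives a common subsequence of length 7. Since dp[15][14] = 7, nothing longer is possible.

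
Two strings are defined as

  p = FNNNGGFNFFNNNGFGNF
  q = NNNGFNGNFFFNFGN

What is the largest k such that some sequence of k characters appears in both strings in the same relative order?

12

Match N at p[2]=q[1], N at p[3]=q[2], N at p[4]=q[3], G at p[5]=q[4], G at p[6]=q[7], F at p[7]=q[9], F at p[9]=q[10], F at p[10]=q[11], N at p[13]=q[12], F at p[15]=q[13], G at p[16]=q[14], N at p[17]=q[15] — 12 characters in the same relative order in both. The LCS DP gives dp[18][15] = 12, so this is optimal.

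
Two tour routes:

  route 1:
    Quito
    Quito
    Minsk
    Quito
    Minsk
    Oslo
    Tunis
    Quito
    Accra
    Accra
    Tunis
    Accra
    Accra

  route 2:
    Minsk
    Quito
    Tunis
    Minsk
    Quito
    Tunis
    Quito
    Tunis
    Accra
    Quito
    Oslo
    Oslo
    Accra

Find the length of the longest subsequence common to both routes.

One common subsequence of length 8: Quito [1,2]; then Minsk [3,4]; then Quito [4,5]; then Tunis [7,6]; then Quito [8,7]; then Tunis [11,8]; then Accra [12,9]; then Accra [13,13]. The LCS DP gives dp[13][13] = 8, so this is optimal.

8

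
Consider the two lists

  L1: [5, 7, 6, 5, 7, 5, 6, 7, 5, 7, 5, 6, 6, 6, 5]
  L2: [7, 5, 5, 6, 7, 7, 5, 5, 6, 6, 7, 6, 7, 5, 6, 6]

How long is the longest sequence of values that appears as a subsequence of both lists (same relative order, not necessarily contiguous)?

One common subsequence of length 11: 7 at L1[2]=L2[1]; then 5 at L1[4]=L2[2]; then 5 at L1[6]=L2[3]; then 6 at L1[7]=L2[4]; then 7 at L1[8]=L2[6]; then 5 at L1[9]=L2[7]; then 5 at L1[11]=L2[8]; then 6 at L1[12]=L2[9]; then 6 at L1[13]=L2[10]; then 6 at L1[14]=L2[12]; then 5 at L1[15]=L2[14]. Since dp[15][16] = 11, nothing longer is possible.

11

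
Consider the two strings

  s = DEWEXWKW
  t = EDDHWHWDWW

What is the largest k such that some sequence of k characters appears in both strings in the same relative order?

4

Let dp[i][j] be the LCS length of the first i characters of s and the first j characters of t. dp[i][j] = dp[i-1][j-1]+1 when the i-th and j-th characters match, else max(dp[i-1][j], dp[i][j-1]).
    ·  E  D  D  H  W  H  W  D  W  W
 ·  0  0  0  0  0  0  0  0  0  0  0
 D  0  0  1  1  1  1  1  1  1  1  1
 E  0  1  1  1  1  1  1  1  1  1  1
 W  0  1  1  1  1  2  2  2  2  2  2
 E  0  1  1  1  1  2  2  2  2  2  2
 X  0  1  1  1  1  2  2  2  2  2  2
 W  0  1  1  1  1  2  2  3  3  3  3
 K  0  1  1  1  1  2  2  3  3  3  3
 W  0  1  1  1  1  2  2  3  3  4  4
dp[8][10] = 4. One LCS (by backtracking along matches): DWWW.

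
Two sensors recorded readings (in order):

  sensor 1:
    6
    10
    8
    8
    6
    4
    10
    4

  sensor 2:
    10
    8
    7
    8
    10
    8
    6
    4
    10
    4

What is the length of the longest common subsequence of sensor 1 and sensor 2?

7

One common subsequence of length 7: 10 at sensor 1[2]=sensor 2[1], 8 at sensor 1[3]=sensor 2[4], 8 at sensor 1[4]=sensor 2[6], 6 at sensor 1[5]=sensor 2[7], 4 at sensor 1[6]=sensor 2[8], 10 at sensor 1[7]=sensor 2[9], 4 at sensor 1[8]=sensor 2[10]. Since dp[8][10] = 7, nothing longer is possible.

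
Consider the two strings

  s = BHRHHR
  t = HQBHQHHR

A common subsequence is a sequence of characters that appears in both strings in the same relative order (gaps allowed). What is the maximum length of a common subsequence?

5

One common subsequence of length 5: B (s #1, t #3) → H (s #2, t #4) → H (s #4, t #6) → H (s #5, t #7) → R (s #6, t #8). The LCS DP gives dp[6][8] = 5, so this is optimal.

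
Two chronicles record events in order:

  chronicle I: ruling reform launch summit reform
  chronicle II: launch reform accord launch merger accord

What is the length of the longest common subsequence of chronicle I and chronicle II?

2

Pick reform (chronicle I #2, chronicle II #2), then launch (chronicle I #3, chronicle II #4); all 2 events appear in both, in order. dp[5][6] = 2 confirms this is the maximum.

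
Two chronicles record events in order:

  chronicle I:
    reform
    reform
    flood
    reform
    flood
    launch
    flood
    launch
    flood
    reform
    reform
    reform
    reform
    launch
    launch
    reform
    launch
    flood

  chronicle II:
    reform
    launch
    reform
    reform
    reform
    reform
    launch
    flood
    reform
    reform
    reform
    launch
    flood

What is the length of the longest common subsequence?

One common subsequence of length 10: reform at chronicle I[1]=chronicle II[4]; then reform at chronicle I[2]=chronicle II[5]; then reform at chronicle I[4]=chronicle II[6]; then launch at chronicle I[8]=chronicle II[7]; then flood at chronicle I[9]=chronicle II[8]; then reform at chronicle I[12]=chronicle II[9]; then reform at chronicle I[13]=chronicle II[10]; then reform at chronicle I[16]=chronicle II[11]; then launch at chronicle I[17]=chronicle II[12]; then flood at chronicle I[18]=chronicle II[13], and the DP table's final entry dp[18][13] is also 10, so no common subsequence is longer.

10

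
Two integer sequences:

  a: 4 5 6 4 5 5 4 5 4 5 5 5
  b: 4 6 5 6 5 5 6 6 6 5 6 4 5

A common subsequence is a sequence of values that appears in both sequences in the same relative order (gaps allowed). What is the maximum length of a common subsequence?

8

Match 4 [1,1], then 5 [2,3], then 6 [3,4], then 5 [5,5], then 5 [6,6], then 5 [8,10], then 4 [9,12], then 5 [12,13] — 8 values in the same relative order in both. dp[12][13] = 8 confirms this is the maximum.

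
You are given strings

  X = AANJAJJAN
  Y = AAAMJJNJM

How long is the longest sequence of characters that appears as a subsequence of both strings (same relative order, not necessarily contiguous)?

Match A [1,1], A [2,2], A [5,3], J [6,5], J [7,6], N [9,7] — 6 characters in the same relative order in both. Since dp[9][9] = 6, nothing longer is possible.

6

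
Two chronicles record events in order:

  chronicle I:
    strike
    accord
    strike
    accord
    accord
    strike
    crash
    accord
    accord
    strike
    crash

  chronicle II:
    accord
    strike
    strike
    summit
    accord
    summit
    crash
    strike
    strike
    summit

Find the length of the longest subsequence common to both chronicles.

5

Match strike (chronicle I #1, chronicle II #2) → strike (chronicle I #3, chronicle II #3) → accord (chronicle I #4, chronicle II #5) → strike (chronicle I #6, chronicle II #8) → strike (chronicle I #10, chronicle II #9) — 5 events in the same relative order in both. The LCS DP gives dp[11][10] = 5, so this is optimal.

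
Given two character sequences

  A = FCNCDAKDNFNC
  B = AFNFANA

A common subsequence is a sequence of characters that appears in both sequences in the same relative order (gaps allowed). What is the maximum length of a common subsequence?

4

Match F (A #1, B #2), then N (A #3, B #3), then A (A #6, B #5), then N (A #9, B #6) — 4 characters in the same relative order in both. Since dp[12][7] = 4, nothing longer is possible.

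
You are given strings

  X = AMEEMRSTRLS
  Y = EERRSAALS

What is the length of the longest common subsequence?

6

Taking E at X[3]=Y[1], then E at X[4]=Y[2], then R at X[6]=Y[4], then S at X[7]=Y[5], then L at X[10]=Y[8], then S at X[11]=Y[9] gives a common subsequence of length 6. dp[11][9] = 6 confirms this is the maximum.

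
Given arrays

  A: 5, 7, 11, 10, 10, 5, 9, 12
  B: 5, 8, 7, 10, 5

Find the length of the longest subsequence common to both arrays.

Let dp[i][j] be the LCS length of the first i values of A and the first j values of B. dp[i][j] = dp[i-1][j-1]+1 when the i-th and j-th values match, else max(dp[i-1][j], dp[i][j-1]).
    ·  5  8  7 10  5
 ·  0  0  0  0  0  0
 5  0  1  1  1  1  1
 7  0  1  1  2  2  2
11  0  1  1  2  2  2
10  0  1  1  2  3  3
10  0  1  1  2  3  3
 5  0  1  1  2  3  4
 9  0  1  1  2  3  4
12  0  1  1  2  3  4
dp[8][5] = 4. One LCS (by backtracking along matches): 5, 7, 10, 5.

4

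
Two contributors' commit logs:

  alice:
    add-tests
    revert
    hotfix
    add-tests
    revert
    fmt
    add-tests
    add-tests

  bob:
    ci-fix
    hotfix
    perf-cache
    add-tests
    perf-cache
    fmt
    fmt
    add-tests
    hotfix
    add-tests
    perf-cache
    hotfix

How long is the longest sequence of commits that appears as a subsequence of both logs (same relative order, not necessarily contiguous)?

5

One common subsequence of length 5: hotfix (alice #3, bob #2); then add-tests (alice #4, bob #4); then fmt (alice #6, bob #7); then add-tests (alice #7, bob #8); then add-tests (alice #8, bob #10). Since dp[8][12] = 5, nothing longer is possible.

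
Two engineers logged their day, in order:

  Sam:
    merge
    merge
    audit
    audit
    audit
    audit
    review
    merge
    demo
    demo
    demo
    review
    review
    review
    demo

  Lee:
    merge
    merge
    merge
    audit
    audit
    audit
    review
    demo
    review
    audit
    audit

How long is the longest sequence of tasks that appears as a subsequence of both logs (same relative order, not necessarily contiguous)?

8

One common subsequence of length 8: merge (Sam #1, Lee #2); then merge (Sam #2, Lee #3); then audit (Sam #4, Lee #4); then audit (Sam #5, Lee #5); then audit (Sam #6, Lee #6); then review (Sam #7, Lee #7); then demo (Sam #11, Lee #8); then review (Sam #12, Lee #9), and the DP table's final entry dp[15][11] is also 8, so no common subsequence is longer.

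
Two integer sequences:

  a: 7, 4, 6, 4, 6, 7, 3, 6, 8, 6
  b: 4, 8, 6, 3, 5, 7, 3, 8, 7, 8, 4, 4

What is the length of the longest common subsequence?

5

Let dp[i][j] be the LCS length of the first i values of a and the first j values of b. dp[i][j] = dp[i-1][j-1]+1 when the i-th and j-th values match, else max(dp[i-1][j], dp[i][j-1]).
    ·  4  8  6  3  5  7  3  8  7  8  4  4
 ·  0  0  0  0  0  0  0  0  0  0  0  0  0
 7  0  0  0  0  0  0  1  1  1  1  1  1  1
 4  0  1  1  1  1  1  1  1  1  1  1  2  2
 6  0  1  1  2  2  2  2  2  2  2  2  2  2
 4  0  1  1  2  2  2  2  2  2  2  2  3  3
 6  0  1  1  2  2  2  2  2  2  2  2  3  3
 7  0  1  1  2  2  2  3  3  3  3  3  3  3
 3  0  1  1  2  3  3  3  4  4  4  4  4  4
 6  0  1  1  2  3  3  3  4  4  4  4  4  4
 8  0  1  2  2  3  3  3  4  5  5  5  5  5
 6  0  1  2  3  3  3  3  4  5  5  5  5  5
dp[10][12] = 5. One LCS (by backtracking along matches): 4, 6, 7, 3, 8.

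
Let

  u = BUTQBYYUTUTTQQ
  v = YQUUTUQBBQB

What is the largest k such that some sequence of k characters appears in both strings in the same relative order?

Pick U [2,3], U [8,4], T [9,5], U [10,6], Q [13,7], Q [14,10]; all 6 characters appear in both, in order. Since dp[14][11] = 6, nothing longer is possible.

6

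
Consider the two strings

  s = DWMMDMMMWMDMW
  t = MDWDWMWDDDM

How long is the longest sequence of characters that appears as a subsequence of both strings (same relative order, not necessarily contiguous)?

Let dp[i][j] be the LCS length of the first i characters of s and the first j characters of t. dp[i][j] = dp[i-1][j-1]+1 when the i-th and j-th characters match, else max(dp[i-1][j], dp[i][j-1]).
    ·  M  D  W  D  W  M  W  D  D  D  M
 ·  0  0  0  0  0  0  0  0  0  0  0  0
 D  0  0  1  1  1  1  1  1  1  1  1  1
 W  0  0  1  2  2  2  2  2  2  2  2  2
 M  0  1  1  2  2  2  3  3  3  3  3  3
 M  0  1  1  2  2  2  3  3  3  3  3  4
 D  0  1  2  2  3  3  3  3  4  4  4  4
 M  0  1  2  2  3  3  4  4  4  4  4  5
 M  0  1  2  2  3  3  4  4  4  4  4  5
 M  0  1  2  2  3  3  4  4  4  4  4  5
 W  0  1  2  3  3  4  4  5  5  5  5  5
 M  0  1  2  3  3  4  5  5  5  5  5  6
 D  0  1  2  3  4  4  5  5  6  6  6  6
 M  0  1  2  3  4  4  5  5  6  6  6  7
 W  0  1  2  3  4  5  5  6  6  6  6  7
dp[13][11] = 7. One LCS (by backtracking along matches): DWDMWDM.

7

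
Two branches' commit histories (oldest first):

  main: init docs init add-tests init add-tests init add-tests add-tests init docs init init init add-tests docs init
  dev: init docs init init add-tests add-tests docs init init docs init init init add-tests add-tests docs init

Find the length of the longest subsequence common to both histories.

Pick init at main[1]=dev[1], docs at main[2]=dev[2], init at main[3]=dev[4], add-tests at main[4]=dev[5], add-tests at main[6]=dev[6], init at main[7]=dev[8], init at main[10]=dev[9], docs at main[11]=dev[10], init at main[12]=dev[11], init at main[13]=dev[12], init at main[14]=dev[13], add-tests at main[15]=dev[15], docs at main[16]=dev[16], init at main[17]=dev[17]; all 14 commits appear in both, in order. dp[17][17] = 14 confirms this is the maximum.

14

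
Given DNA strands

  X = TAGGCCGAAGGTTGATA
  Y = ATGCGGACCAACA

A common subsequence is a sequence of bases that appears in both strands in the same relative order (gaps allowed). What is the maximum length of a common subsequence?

8

One common subsequence of length 8: T [1,2] → G [3,5] → G [4,6] → C [5,8] → C [6,9] → A [8,10] → A [9,11] → A [17,13]. dp[17][13] = 8 confirms this is the maximum.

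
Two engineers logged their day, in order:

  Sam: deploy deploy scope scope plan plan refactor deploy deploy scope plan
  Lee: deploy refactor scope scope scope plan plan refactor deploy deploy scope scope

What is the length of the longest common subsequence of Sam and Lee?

9

Taking deploy (Sam #1, Lee #1) → scope (Sam #3, Lee #4) → scope (Sam #4, Lee #5) → plan (Sam #5, Lee #6) → plan (Sam #6, Lee #7) → refactor (Sam #7, Lee #8) → deploy (Sam #8, Lee #9) → deploy (Sam #9, Lee #10) → scope (Sam #10, Lee #12) gives a common subsequence of length 9. Since dp[11][12] = 9, nothing longer is possible.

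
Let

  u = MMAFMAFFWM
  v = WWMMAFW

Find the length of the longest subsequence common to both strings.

One common subsequence of length 5: M [2,3], then M [5,4], then A [6,5], then F [8,6], then W [9,7], and the DP table's final entry dp[10][7] is also 5, so no common subsequence is longer.

5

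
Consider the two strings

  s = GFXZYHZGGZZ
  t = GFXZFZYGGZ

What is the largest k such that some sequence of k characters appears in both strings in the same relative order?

Match G at s[1]=t[1] → F at s[2]=t[2] → X at s[3]=t[3] → Z at s[4]=t[6] → Y at s[5]=t[7] → G at s[8]=t[8] → G at s[9]=t[9] → Z at s[11]=t[10] — 8 characters in the same relative order in both. dp[11][10] = 8 confirms this is the maximum.

8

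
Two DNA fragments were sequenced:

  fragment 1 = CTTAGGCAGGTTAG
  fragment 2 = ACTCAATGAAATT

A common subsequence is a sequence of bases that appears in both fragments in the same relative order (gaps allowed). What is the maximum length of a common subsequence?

Match C (fragment 1 #1, fragment 2 #2); then T (fragment 1 #2, fragment 2 #3); then T (fragment 1 #3, fragment 2 #7); then A (fragment 1 #4, fragment 2 #10); then A (fragment 1 #8, fragment 2 #11); then T (fragment 1 #11, fragment 2 #12); then T (fragment 1 #12, fragment 2 #13) — 7 bases in the same relative order in both, and the DP table's final entry dp[14][13] is also 7, so no common subsequence is longer.

7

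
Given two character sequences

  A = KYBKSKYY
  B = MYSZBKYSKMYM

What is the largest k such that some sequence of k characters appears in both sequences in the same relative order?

Pick Y [2,2]; then B [3,5]; then K [4,6]; then S [5,8]; then K [6,9]; then Y [7,11]; all 6 characters appear in both, in order. The LCS DP gives dp[8][12] = 6, so this is optimal.

6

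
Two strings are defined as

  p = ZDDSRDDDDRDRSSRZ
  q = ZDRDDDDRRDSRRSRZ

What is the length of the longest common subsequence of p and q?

Match Z at p[1]=q[1], D at p[3]=q[2], R at p[5]=q[3], D at p[6]=q[4], D at p[7]=q[5], D at p[8]=q[6], D at p[9]=q[7], R at p[10]=q[9], D at p[11]=q[10], R at p[12]=q[13], S at p[14]=q[14], R at p[15]=q[15], Z at p[16]=q[16] — 13 characters in the same relative order in both. Since dp[16][16] = 13, nothing longer is possible.

13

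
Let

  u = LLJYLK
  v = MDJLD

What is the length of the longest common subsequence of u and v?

2

Let dp[i][j] be the LCS length of the first i characters of u and the first j characters of v. dp[i][j] = dp[i-1][j-1]+1 when the i-th and j-th characters match, else max(dp[i-1][j], dp[i][j-1]).
    ·  M  D  J  L  D
 ·  0  0  0  0  0  0
 L  0  0  0  0  1  1
 L  0  0  0  0  1  1
 J  0  0  0  1  1  1
 Y  0  0  0  1  1  1
 L  0  0  0  1  2  2
 K  0  0  0  1  2  2
dp[6][5] = 2. One LCS (by backtracking along matches): JL.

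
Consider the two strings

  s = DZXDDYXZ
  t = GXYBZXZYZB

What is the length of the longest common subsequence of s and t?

One common subsequence of length 4: Z [2,5]; then X [3,6]; then Y [6,8]; then Z [8,9]. The LCS DP gives dp[8][10] = 4, so this is optimal.

4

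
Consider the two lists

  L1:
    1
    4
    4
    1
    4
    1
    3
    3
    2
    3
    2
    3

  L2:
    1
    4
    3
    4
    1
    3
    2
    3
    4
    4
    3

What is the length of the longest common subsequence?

Taking 1 (L1 #1, L2 #1), then 4 (L1 #2, L2 #2), then 4 (L1 #5, L2 #4), then 1 (L1 #6, L2 #5), then 3 (L1 #8, L2 #6), then 2 (L1 #9, L2 #7), then 3 (L1 #10, L2 #8), then 3 (L1 #12, L2 #11) gives a common subsequence of length 8. Since dp[12][11] = 8, nothing longer is possible.

8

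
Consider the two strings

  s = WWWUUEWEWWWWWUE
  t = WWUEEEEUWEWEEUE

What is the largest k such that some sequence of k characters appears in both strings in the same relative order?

9

One common subsequence of length 9: W [2,1]; then W [3,2]; then U [4,3]; then U [5,8]; then E [6,10]; then W [7,11]; then E [8,13]; then U [14,14]; then E [15,15]. Since dp[15][15] = 9, nothing longer is possible.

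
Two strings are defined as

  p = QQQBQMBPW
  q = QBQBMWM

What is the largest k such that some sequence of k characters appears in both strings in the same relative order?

5

Pick Q (p #1, q #1), then Q (p #3, q #3), then B (p #4, q #4), then M (p #6, q #5), then W (p #9, q #6); all 5 characters appear in both, in order. The LCS DP gives dp[9][7] = 5, so this is optimal.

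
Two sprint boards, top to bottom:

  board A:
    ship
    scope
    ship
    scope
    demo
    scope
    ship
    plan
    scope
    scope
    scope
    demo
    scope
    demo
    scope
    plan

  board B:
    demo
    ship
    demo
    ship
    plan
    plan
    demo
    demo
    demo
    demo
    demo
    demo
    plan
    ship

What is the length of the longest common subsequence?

Match ship [3,2] → demo [5,3] → ship [7,4] → plan [8,6] → demo [12,11] → demo [14,12] → plan [16,13] — 7 tasks in the same relative order in both, and the DP table's final entry dp[16][14] is also 7, so no common subsequence is longer.

7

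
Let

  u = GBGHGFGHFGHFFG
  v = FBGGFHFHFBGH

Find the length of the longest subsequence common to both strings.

9

One common subsequence of length 9: B [2,2]; then G [3,3]; then G [5,4]; then F [6,5]; then H [8,6]; then F [9,7]; then H [11,8]; then F [12,9]; then G [14,11]. Since dp[14][12] = 9, nothing longer is possible.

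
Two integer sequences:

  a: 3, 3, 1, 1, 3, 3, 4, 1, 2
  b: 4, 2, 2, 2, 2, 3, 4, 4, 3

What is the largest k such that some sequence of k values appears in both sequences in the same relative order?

Let dp[i][j] be the LCS length of the first i values of a and the first j values of b. dp[i][j] = dp[i-1][j-1]+1 when the i-th and j-th values match, else max(dp[i-1][j], dp[i][j-1]).
    ·  4  2  2  2  2  3  4  4  3
 ·  0  0  0  0  0  0  0  0  0  0
 3  0  0  0  0  0  0  1  1  1  1
 3  0  0  0  0  0  0  1  1  1  2
 1  0  0  0  0  0  0  1  1  1  2
 1  0  0  0  0  0  0  1  1  1  2
 3  0  0  0  0  0  0  1  1  1  2
 3  0  0  0  0  0  0  1  1  1  2
 4  0  1  1  1  1  1  1  2  2  2
 1  0  1  1  1  1  1  1  2  2  2
 2  0  1  2  2  2  2  2  2  2  2
dp[9][9] = 2. One LCS (by backtracking along matches): 3, 3.

2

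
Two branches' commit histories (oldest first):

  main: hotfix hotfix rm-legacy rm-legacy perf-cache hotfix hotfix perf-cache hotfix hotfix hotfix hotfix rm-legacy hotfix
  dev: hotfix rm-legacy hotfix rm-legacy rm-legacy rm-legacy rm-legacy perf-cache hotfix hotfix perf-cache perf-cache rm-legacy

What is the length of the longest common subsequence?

9

Taking hotfix [1,1] → hotfix [2,3] → rm-legacy [3,6] → rm-legacy [4,7] → perf-cache [5,8] → hotfix [6,9] → hotfix [7,10] → perf-cache [8,12] → rm-legacy [13,13] gives a common subsequence of length 9, and the DP table's final entry dp[14][13] is also 9, so no common subsequence is longer.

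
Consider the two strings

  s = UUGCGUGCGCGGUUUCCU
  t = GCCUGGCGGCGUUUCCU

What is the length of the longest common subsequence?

14

Pick G at s[3]=t[1], C at s[4]=t[3], G at s[5]=t[5], G at s[7]=t[6], C at s[8]=t[7], G at s[9]=t[9], C at s[10]=t[10], G at s[12]=t[11], U at s[13]=t[12], U at s[14]=t[13], U at s[15]=t[14], C at s[16]=t[15], C at s[17]=t[16], U at s[18]=t[17]; all 14 characters appear in both, in order. The LCS DP gives dp[18][17] = 14, so this is optimal.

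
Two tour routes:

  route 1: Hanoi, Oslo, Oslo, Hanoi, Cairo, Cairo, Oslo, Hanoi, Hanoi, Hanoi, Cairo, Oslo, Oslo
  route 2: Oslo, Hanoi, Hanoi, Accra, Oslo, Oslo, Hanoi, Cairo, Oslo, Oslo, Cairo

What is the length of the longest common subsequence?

7

Match Hanoi at route 1[1]=route 2[3], then Oslo at route 1[2]=route 2[5], then Oslo at route 1[3]=route 2[6], then Hanoi at route 1[4]=route 2[7], then Cairo at route 1[5]=route 2[8], then Oslo at route 1[7]=route 2[10], then Cairo at route 1[11]=route 2[11] — 7 stops in the same relative order in both. Since dp[13][11] = 7, nothing longer is possible.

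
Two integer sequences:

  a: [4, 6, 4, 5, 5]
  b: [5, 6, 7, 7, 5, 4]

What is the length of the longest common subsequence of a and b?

Pick 6 (a #2, b #2), 4 (a #3, b #6); all 2 values appear in both, in order, and the DP table's final entry dp[5][6] is also 2, so no common subsequence is longer.

2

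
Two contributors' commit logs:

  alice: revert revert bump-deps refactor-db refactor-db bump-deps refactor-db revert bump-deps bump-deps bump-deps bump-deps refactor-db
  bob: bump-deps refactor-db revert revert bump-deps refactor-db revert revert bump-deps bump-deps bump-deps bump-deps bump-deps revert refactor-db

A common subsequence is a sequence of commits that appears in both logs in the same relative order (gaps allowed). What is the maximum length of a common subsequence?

Pick revert (alice #1, bob #3); then revert (alice #2, bob #4); then bump-deps (alice #3, bob #5); then refactor-db (alice #4, bob #6); then bump-deps (alice #6, bob #9); then bump-deps (alice #9, bob #10); then bump-deps (alice #10, bob #11); then bump-deps (alice #11, bob #12); then bump-deps (alice #12, bob #13); then refactor-db (alice #13, bob #15); all 10 commits appear in both, in order. The LCS DP gives dp[13][15] = 10, so this is optimal.

10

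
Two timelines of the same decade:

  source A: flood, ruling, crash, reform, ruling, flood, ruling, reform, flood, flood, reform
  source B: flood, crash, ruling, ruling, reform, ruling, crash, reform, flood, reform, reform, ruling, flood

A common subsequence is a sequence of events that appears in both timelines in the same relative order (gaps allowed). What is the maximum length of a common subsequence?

7

One common subsequence of length 7: flood (source A #1, source B #1), ruling (source A #2, source B #6), crash (source A #3, source B #7), reform (source A #4, source B #8), flood (source A #6, source B #9), ruling (source A #7, source B #12), flood (source A #10, source B #13). dp[11][13] = 7 confirms this is the maximum.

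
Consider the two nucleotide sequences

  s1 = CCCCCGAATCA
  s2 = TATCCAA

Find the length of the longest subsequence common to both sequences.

Let dp[i][j] be the LCS length of the first i bases of s1 and the first j bases of s2. dp[i][j] = dp[i-1][j-1]+1 when the i-th and j-th bases match, else max(dp[i-1][j], dp[i][j-1]).
    ·  T  A  T  C  C  A  A
 ·  0  0  0  0  0  0  0  0
 C  0  0  0  0  1  1  1  1
 C  0  0  0  0  1  2  2  2
 C  0  0  0  0  1  2  2  2
 C  0  0  0  0  1  2  2  2
 C  0  0  0  0  1  2  2  2
 G  0  0  0  0  1  2  2  2
 A  0  0  1  1  1  2  3  3
 A  0  0  1  1  1  2  3  4
 T  0  1  1  2  2  2  3  4
 C  0  1  1  2  3  3  3  4
 A  0  1  2  2  3  3  4  4
dp[11][7] = 4. One LCS (by backtracking along matches): CCAA.

4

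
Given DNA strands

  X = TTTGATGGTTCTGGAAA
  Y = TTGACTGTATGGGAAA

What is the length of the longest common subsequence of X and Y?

13

Pick T (X #2, Y #1), then T (X #3, Y #2), then G (X #4, Y #3), then A (X #5, Y #4), then T (X #6, Y #6), then G (X #8, Y #7), then T (X #9, Y #8), then T (X #10, Y #10), then G (X #13, Y #12), then G (X #14, Y #13), then A (X #15, Y #14), then A (X #16, Y #15), then A (X #17, Y #16); all 13 bases appear in both, in order, and the DP table's final entry dp[17][16] is also 13, so no common subsequence is longer.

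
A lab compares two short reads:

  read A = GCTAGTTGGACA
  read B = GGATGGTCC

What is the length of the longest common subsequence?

6

Let dp[i][j] be the LCS length of the first i bases of read A and the first j bases of read B. dp[i][j] = dp[i-1][j-1]+1 when the i-th and j-th bases match, else max(dp[i-1][j], dp[i][j-1]).
    ·  G  G  A  T  G  G  T  C  C
 ·  0  0  0  0  0  0  0  0  0  0
 G  0  1  1  1  1  1  1  1  1  1
 C  0  1  1  1  1  1  1  1  2  2
 T  0  1  1  1  2  2  2  2  2  2
 A  0  1  1  2  2  2  2  2  2  2
 G  0  1  2  2  2  3  3  3  3  3
 T  0  1  2  2  3  3  3  4  4  4
 T  0  1  2  2  3  3  3  4  4  4
 G  0  1  2  2  3  4  4  4  4  4
 G  0  1  2  2  3  4  5  5  5  5
 A  0  1  2  3  3  4  5  5  5  5
 C  0  1  2  3  3  4  5  5  6  6
 A  0  1  2  3  3  4  5  5  6  6
dp[12][9] = 6. One LCS (by backtracking along matches): GATGGC.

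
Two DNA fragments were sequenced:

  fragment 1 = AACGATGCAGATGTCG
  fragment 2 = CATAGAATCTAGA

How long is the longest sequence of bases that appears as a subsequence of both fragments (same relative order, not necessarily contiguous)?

9

Match A [1,2], A [2,4], G [4,5], A [5,7], T [6,8], C [8,9], A [9,11], G [10,12], A [11,13] — 9 bases in the same relative order in both. The LCS DP gives dp[16][13] = 9, so this is optimal.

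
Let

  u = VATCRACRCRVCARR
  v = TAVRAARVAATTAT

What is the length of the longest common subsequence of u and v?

6

Match V [1,3]; then A [2,5]; then A [6,6]; then R [10,7]; then V [11,8]; then A [13,13] — 6 characters in the same relative order in both. dp[15][14] = 6 confirms this is the maximum.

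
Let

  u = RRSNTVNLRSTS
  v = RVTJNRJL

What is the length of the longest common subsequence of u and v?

One common subsequence of length 4: R at u[1]=v[1] → T at u[5]=v[3] → N at u[7]=v[5] → L at u[8]=v[8]. The LCS DP gives dp[12][8] = 4, so this is optimal.

4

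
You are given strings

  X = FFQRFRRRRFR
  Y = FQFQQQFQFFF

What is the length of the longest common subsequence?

Let dp[i][j] be the LCS length of the first i characters of X and the first j characters of Y. dp[i][j] = dp[i-1][j-1]+1 when the i-th and j-th characters match, else max(dp[i-1][j], dp[i][j-1]).
    ·  F  Q  F  Q  Q  Q  F  Q  F  F  F
 ·  0  0  0  0  0  0  0  0  0  0  0  0
 F  0  1  1  1  1  1  1  1  1  1  1  1
 F  0  1  1  2  2  2  2  2  2  2  2  2
 Q  0  1  2  2  3  3  3  3  3  3  3  3
 R  0  1  2  2  3  3  3  3  3  3  3  3
 F  0  1  2  3  3  3  3  4  4  4  4  4
 R  0  1  2  3  3  3  3  4  4  4  4  4
 R  0  1  2  3  3  3  3  4  4  4  4  4
 R  0  1  2  3  3  3  3  4  4  4  4  4
 R  0  1  2  3  3  3  3  4  4  4  4  4
 F  0  1  2  3  3  3  3  4  4  5  5  5
 R  0  1  2  3  3  3  3  4  4  5  5  5
dp[11][11] = 5. One LCS (by backtracking along matches): FFQFF.

5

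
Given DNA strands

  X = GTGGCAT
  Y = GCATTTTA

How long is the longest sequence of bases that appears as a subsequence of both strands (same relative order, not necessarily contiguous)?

4

Let dp[i][j] be the LCS length of the first i bases of X and the first j bases of Y. dp[i][j] = dp[i-1][j-1]+1 when the i-th and j-th bases match, else max(dp[i-1][j], dp[i][j-1]).
    ·  G  C  A  T  T  T  T  A
 ·  0  0  0  0  0  0  0  0  0
 G  0  1  1  1  1  1  1  1  1
 T  0  1  1  1  2  2  2  2  2
 G  0  1  1  1  2  2  2  2  2
 G  0  1  1  1  2  2  2  2  2
 C  0  1  2  2  2  2  2  2  2
 A  0  1  2  3  3  3  3  3  3
 T  0  1  2  3  4  4  4  4  4
dp[7][8] = 4. One LCS (by backtracking along matches): GCAT.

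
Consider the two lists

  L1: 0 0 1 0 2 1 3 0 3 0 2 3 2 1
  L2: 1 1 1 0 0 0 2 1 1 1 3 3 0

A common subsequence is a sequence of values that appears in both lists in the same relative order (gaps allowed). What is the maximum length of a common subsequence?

8

Match 0 at L1[1]=L2[4], then 0 at L1[2]=L2[5], then 0 at L1[4]=L2[6], then 2 at L1[5]=L2[7], then 1 at L1[6]=L2[10], then 3 at L1[7]=L2[11], then 3 at L1[9]=L2[12], then 0 at L1[10]=L2[13] — 8 values in the same relative order in both. Since dp[14][13] = 8, nothing longer is possible.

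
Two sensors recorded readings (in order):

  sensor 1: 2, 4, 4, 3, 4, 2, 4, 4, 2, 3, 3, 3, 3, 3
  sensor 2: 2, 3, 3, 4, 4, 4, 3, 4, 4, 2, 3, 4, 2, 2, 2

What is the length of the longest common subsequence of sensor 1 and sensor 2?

Pick 2 at sensor 1[1]=sensor 2[1], then 4 at sensor 1[2]=sensor 2[5], then 4 at sensor 1[3]=sensor 2[6], then 3 at sensor 1[4]=sensor 2[7], then 4 at sensor 1[5]=sensor 2[9], then 2 at sensor 1[6]=sensor 2[10], then 4 at sensor 1[7]=sensor 2[12], then 2 at sensor 1[9]=sensor 2[15]; all 8 values appear in both, in order. dp[14][15] = 8 confirms this is the maximum.

8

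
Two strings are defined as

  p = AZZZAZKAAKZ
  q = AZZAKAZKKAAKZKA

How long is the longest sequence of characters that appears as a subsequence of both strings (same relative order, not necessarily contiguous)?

Match A at p[1]=q[1], then Z at p[2]=q[2], then Z at p[3]=q[3], then A at p[5]=q[6], then Z at p[6]=q[7], then K at p[7]=q[9], then A at p[8]=q[10], then A at p[9]=q[11], then K at p[10]=q[12], then Z at p[11]=q[13] — 10 characters in the same relative order in both. dp[11][15] = 10 confirms this is the maximum.

10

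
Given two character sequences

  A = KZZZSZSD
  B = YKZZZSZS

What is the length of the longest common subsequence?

Match K [1,2] → Z [2,3] → Z [3,4] → Z [4,5] → S [5,6] → Z [6,7] → S [7,8] — 7 characters in the same relative order in both, and the DP table's final entry dp[8][8] is also 7, so no common subsequence is longer.

7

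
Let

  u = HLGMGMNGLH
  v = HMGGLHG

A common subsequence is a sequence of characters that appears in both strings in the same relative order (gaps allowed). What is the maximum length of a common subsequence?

Match H (u #1, v #1), M (u #4, v #2), G (u #5, v #3), G (u #8, v #4), L (u #9, v #5), H (u #10, v #6) — 6 characters in the same relative order in both. Since dp[10][7] = 6, nothing longer is possible.

6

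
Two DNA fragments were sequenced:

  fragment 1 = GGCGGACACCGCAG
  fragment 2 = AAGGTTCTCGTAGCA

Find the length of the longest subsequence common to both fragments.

Pick G [1,3]; then G [2,4]; then C [3,9]; then G [4,10]; then A [8,12]; then G [11,13]; then C [12,14]; then A [13,15]; all 8 bases appear in both, in order. The LCS DP gives dp[14][15] = 8, so this is optimal.

8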